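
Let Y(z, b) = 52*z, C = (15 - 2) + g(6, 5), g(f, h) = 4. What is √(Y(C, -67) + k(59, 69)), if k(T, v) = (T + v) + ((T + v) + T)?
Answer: √1199 ≈ 34.627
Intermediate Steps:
C = 17 (C = (15 - 2) + 4 = 13 + 4 = 17)
k(T, v) = 2*v + 3*T (k(T, v) = (T + v) + (v + 2*T) = 2*v + 3*T)
√(Y(C, -67) + k(59, 69)) = √(52*17 + (2*69 + 3*59)) = √(884 + (138 + 177)) = √(884 + 315) = √1199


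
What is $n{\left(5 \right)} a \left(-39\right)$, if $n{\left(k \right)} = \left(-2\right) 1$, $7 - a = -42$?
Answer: $3822$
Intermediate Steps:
$a = 49$ ($a = 7 - -42 = 7 + 42 = 49$)
$n{\left(k \right)} = -2$
$n{\left(5 \right)} a \left(-39\right) = \left(-2\right) 49 \left(-39\right) = \left(-98\right) \left(-39\right) = 3822$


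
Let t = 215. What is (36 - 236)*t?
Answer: -43000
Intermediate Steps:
(36 - 236)*t = (36 - 236)*215 = -200*215 = -43000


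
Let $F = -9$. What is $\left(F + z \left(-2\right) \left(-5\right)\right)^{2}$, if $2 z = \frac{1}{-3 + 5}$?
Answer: $\frac{169}{4} \approx 42.25$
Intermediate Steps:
$z = \frac{1}{4}$ ($z = \frac{1}{2 \left(-3 + 5\right)} = \frac{1}{2 \cdot 2} = \frac{1}{2} \cdot \frac{1}{2} = \frac{1}{4} \approx 0.25$)
$\left(F + z \left(-2\right) \left(-5\right)\right)^{2} = \left(-9 + \frac{1}{4} \left(-2\right) \left(-5\right)\right)^{2} = \left(-9 - - \frac{5}{2}\right)^{2} = \left(-9 + \frac{5}{2}\right)^{2} = \left(- \frac{13}{2}\right)^{2} = \frac{169}{4}$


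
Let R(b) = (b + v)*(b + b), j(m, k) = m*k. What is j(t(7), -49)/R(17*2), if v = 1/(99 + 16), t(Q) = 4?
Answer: -5635/66487 ≈ -0.084753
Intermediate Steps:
v = 1/115 ≈ 0.0086956
j(m, k) = k*m
R(b) = 2*b*(1/115 + b) (R(b) = (b + 1/115)*(b + b) = (1/115 + b)*(2*b) = 2*b*(1/115 + b))
j(t(7), -49)/R(17*2) = (-49*4)/((2*(17*2)*(1 + 115*(17*2))/115)) = -196*115/(68*(1 + 115*34)) = -196*115/(68*(1 + 3910)) = -196/((2/115)*34*3911) = -196/265948/115 = -196*115/265948 = -5635/66487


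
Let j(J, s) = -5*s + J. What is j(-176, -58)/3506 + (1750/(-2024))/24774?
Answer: 1427529541/43949967864 ≈ 0.032481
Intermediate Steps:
j(J, s) = J - 5*s
j(-176, -58)/3506 + (1750/(-2024))/24774 = (-176 - 5*(-58))/3506 + (1750/(-2024))/24774 = (-176 + 290)*(1/3506) + (1750*(-1/2024))*(1/24774) = 114*(1/3506) - 875/1012*1/24774 = 57/1753 - 875/25071288 = 1427529541/43949967864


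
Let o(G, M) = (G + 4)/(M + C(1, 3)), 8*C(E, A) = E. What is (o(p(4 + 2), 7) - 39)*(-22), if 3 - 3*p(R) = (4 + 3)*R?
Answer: 16830/19 ≈ 885.79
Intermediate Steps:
C(E, A) = E/8
p(R) = 1 - 7*R/3 (p(R) = 1 - (4 + 3)*R/3 = 1 - 7*R/3)
o(G, M) = (4 + G)/(⅛ + M) (o(G, M) = (G + 4)/(M + (⅛)*1) = (4 + G)/(M + ⅛) = (4 + G)/(⅛ + M))
(o(p(4 + 2), 7) - 39)*(-22) = (8*(4 + (1 - 7*(4 + 2)/3))/(1 + 8*7) - 39)*(-22) = (8*(4 + (1 - 7/3*6))/(1 + 56) - 39)*(-22) = (8*(4 + (1 - 14))/57 - 39)*(-22) = (8*(1/57)*(4 - 13) - 39)*(-22) = (8*(1/57)*(-9) - 39)*(-22) = (-24/19 - 39)*(-22) = -765/19*(-22) = 16830/19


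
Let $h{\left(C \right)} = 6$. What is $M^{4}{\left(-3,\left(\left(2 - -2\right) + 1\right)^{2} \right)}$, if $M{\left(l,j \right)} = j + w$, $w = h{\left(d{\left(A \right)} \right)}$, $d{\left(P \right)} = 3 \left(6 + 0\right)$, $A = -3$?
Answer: $923521$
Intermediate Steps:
$d{\left(P \right)} = 18$ ($d{\left(P \right)} = 3 \cdot 6 = 18$)
$w = 6$
$M{\left(l,j \right)} = 6 + j$ ($M{\left(l,j \right)} = j + 6 = 6 + j$)
$M^{4}{\left(-3,\left(\left(2 - -2\right) + 1\right)^{2} \right)} = \left(6 + \left(\left(2 - -2\right) + 1\right)^{2}\right)^{4} = \left(6 + \left(\left(2 + 2\right) + 1\right)^{2}\right)^{4} = \left(6 + \left(4 + 1\right)^{2}\right)^{4} = \left(6 + 5^{2}\right)^{4} = \left(6 + 25\right)^{4} = 31^{4} = 923521$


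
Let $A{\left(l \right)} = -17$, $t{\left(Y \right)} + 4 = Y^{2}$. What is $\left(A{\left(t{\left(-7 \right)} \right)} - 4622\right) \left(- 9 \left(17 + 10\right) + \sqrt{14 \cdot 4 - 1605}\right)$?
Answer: $1127277 - 4639 i \sqrt{1549} \approx 1.1273 \cdot 10^{6} - 1.8258 \cdot 10^{5} i$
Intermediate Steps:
$t{\left(Y \right)} = -4 + Y^{2}$
$\left(A{\left(t{\left(-7 \right)} \right)} - 4622\right) \left(- 9 \left(17 + 10\right) + \sqrt{14 \cdot 4 - 1605}\right) = \left(-17 - 4622\right) \left(- 9 \left(17 + 10\right) + \sqrt{14 \cdot 4 - 1605}\right) = - 4639 \left(\left(-9\right) 27 + \sqrt{56 - 1605}\right) = - 4639 \left(-243 + \sqrt{-1549}\right) = - 4639 \left(-243 + i \sqrt{1549}\right) = 1127277 - 4639 i \sqrt{1549}$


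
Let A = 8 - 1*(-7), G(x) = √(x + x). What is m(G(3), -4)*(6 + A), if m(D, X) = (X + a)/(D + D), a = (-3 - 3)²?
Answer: 56*√6 ≈ 137.17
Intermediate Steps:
G(x) = √2*√x (G(x) = √(2*x) = √2*√x)
a = 36 (a = (-6)² = 36)
m(D, X) = (36 + X)/(2*D) (m(D, X) = (X + 36)/(D + D) = (36 + X)/((2*D)) = (36 + X)*(1/(2*D)) = (36 + X)/(2*D))
A = 15 (A = 8 + 7 = 15)
m(G(3), -4)*(6 + A) = ((36 - 4)/(2*((√2*√3))))*(6 + 15) = ((½)*32/√6)*21 = ((½)*(√6/6)*32)*21 = (8*√6/3)*21 = 56*√6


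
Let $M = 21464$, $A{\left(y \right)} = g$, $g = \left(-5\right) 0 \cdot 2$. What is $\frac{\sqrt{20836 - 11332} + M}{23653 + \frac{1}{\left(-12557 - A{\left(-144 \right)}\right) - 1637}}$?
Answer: $\frac{304660016}{335730681} + \frac{56776 \sqrt{66}}{111910227} \approx 0.91158$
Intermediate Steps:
$g = 0$ ($g = 0 \cdot 2 = 0$)
$A{\left(y \right)} = 0$
$\frac{\sqrt{20836 - 11332} + M}{23653 + \frac{1}{\left(-12557 - A{\left(-144 \right)}\right) - 1637}} = \frac{\sqrt{20836 - 11332} + 21464}{23653 + \frac{1}{\left(-12557 - 0\right) - 1637}} = \frac{\sqrt{9504} + 21464}{23653 + \frac{1}{\left(-12557 + 0\right) - 1637}} = \frac{12 \sqrt{66} + 21464}{23653 + \frac{1}{-12557 - 1637}} = \frac{21464 + 12 \sqrt{66}}{23653 + \frac{1}{-14194}} = \frac{21464 + 12 \sqrt{66}}{23653 - \frac{1}{14194}} = \frac{21464 + 12 \sqrt{66}}{\frac{335730681}{14194}} = \left(21464 + 12 \sqrt{66}\right) \frac{14194}{335730681} = \frac{304660016}{335730681} + \frac{56776 \sqrt{66}}{111910227}$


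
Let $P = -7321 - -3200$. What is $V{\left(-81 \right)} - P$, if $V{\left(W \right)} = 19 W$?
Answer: $2582$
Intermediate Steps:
$P = -4121$ ($P = -7321 + 3200 = -4121$)
$V{\left(-81 \right)} - P = 19 \left(-81\right) - -4121 = -1539 + 4121 = 2582$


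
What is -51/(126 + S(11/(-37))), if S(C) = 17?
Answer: -51/143 ≈ -0.35664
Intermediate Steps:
-51/(126 + S(11/(-37))) = -51/(126 + 17) = -51/143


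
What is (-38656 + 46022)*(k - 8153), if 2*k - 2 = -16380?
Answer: -120375172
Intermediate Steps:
k = -8189 (k = 1 + (1/2)*(-16380) = 1 - 8190 = -8189)
(-38656 + 46022)*(k - 8153) = (-38656 + 46022)*(-8189 - 8153) = 7366*(-16342) = -120375172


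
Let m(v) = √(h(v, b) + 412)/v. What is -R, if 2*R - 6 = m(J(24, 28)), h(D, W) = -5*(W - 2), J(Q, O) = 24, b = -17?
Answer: -3 - 13*√3/48 ≈ -3.4691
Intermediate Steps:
h(D, W) = 10 - 5*W (h(D, W) = -5*(-2 + W) = 10 - 5*W)
m(v) = 13*√3/v (m(v) = √((10 - 5*(-17)) + 412)/v = √((10 + 85) + 412)/v = √(95 + 412)/v = √507/v = (13*√3)/v = 13*√3/v)
R = 3 + 13*√3/48 (R = 3 + (13*√3/24)/2 = 3 + 13*√3/48 ≈ 3.4691)
-R = -(3 + 13*√3/48) = -3 - 13*√3/48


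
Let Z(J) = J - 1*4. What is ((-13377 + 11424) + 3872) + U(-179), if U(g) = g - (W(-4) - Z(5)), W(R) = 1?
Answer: 1740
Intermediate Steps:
Z(J) = -4 + J (Z(J) = J - 4 = -4 + J)
U(g) = g (U(g) = g - (1 - (-4 + 5)) = g - (1 - 1*1) = g - (1 - 1) = g - 1*0 = g + 0 = g)
((-13377 + 11424) + 3872) + U(-179) = ((-13377 + 11424) + 3872) - 179 = (-1953 + 3872) - 179 = 1919 - 179 = 1740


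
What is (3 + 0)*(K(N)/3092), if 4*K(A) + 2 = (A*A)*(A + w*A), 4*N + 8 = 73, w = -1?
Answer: -3/6184 ≈ -0.00048512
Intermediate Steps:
N = 65/4 (N = -2 + (1/4)*73 = -2 + 73/4 = 65/4 ≈ 16.250)
K(A) = -1/2 (K(A) = -1/2 + ((A*A)*(A - A))/4 = -1/2 + (A**2*0)/4 = -1/2 + (1/4)*0 = -1/2 + 0 = -1/2)
(3 + 0)*(K(N)/3092) = (3 + 0)*(-1/2/3092) = 3*(-1/2*1/3092) = 3*(-1/6184) = -3/6184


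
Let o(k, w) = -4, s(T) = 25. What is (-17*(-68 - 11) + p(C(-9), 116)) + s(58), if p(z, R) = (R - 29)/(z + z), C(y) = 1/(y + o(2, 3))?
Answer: 1605/2 ≈ 802.50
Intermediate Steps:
C(y) = 1/(-4 + y) (C(y) = 1/(y - 4) = 1/(-4 + y))
p(z, R) = (-29 + R)/(2*z) (p(z, R) = (-29 + R)/((2*z)) = (-29 + R)*(1/(2*z)) = (-29 + R)/(2*z))
(-17*(-68 - 11) + p(C(-9), 116)) + s(58) = (-17*(-68 - 11) + (-29 + 116)/(2*(1/(-4 - 9)))) + 25 = (-17*(-79) + (1/2)*87/1/(-13)) + 25 = (1343 + (1/2)*87/(-1/13)) + 25 = (1343 + (1/2)*(-13)*87) + 25 = (1343 - 1131/2) + 25 = 1555/2 + 25 = 1605/2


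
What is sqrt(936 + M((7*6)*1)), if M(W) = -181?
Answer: sqrt(755) ≈ 27.477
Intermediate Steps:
sqrt(936 + M((7*6)*1)) = sqrt(936 - 181) = sqrt(755)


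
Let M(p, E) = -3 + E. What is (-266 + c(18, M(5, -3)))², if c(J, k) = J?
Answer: 61504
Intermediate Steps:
(-266 + c(18, M(5, -3)))² = (-266 + 18)² = (-248)² = 61504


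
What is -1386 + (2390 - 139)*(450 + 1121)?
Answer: 3534935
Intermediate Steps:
-1386 + (2390 - 139)*(450 + 1121) = -1386 + 2251*1571 = -1386 + 3536321 = 3534935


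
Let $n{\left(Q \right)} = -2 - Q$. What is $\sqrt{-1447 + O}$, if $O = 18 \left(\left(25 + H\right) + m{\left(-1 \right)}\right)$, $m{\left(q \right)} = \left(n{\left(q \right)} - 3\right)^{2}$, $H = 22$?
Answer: $i \sqrt{313} \approx 17.692 i$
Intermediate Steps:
$m{\left(q \right)} = \left(-5 - q\right)^{2}$ ($m{\left(q \right)} = \left(\left(-2 - q\right) - 3\right)^{2} = \left(-5 - q\right)^{2}$)
$O = 1134$ ($O = 18 \left(\left(25 + 22\right) + \left(5 - 1\right)^{2}\right) = 18 \left(47 + 4^{2}\right) = 18 \left(47 + 16\right) = 18 \cdot 63 = 1134$)
$\sqrt{-1447 + O} = \sqrt{-1447 + 1134} = \sqrt{-313} = i \sqrt{313}$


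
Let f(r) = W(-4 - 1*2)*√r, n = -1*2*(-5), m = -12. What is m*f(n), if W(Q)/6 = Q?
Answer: 432*√10 ≈ 1366.1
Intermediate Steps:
W(Q) = 6*Q
n = 10 (n = -2*(-5) = 10)
f(r) = -36*√r (f(r) = (6*(-4 - 1*2))*√r = (6*(-4 - 2))*√r = (6*(-6))*√r = -36*√r)
m*f(n) = -(-432)*√10 = 432*√10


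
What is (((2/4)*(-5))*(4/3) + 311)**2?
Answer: 851929/9 ≈ 94659.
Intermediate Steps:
(((2/4)*(-5))*(4/3) + 311)**2 = (((2*(1/4))*(-5))*(4*(1/3)) + 311)**2 = (((1/2)*(-5))*(4/3) + 311)**2 = (-5/2*4/3 + 311)**2 = (-10/3 + 311)**2 = (923/3)**2 = 851929/9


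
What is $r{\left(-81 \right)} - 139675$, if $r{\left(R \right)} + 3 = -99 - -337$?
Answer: $-139440$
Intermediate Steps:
$r{\left(R \right)} = 235$ ($r{\left(R \right)} = -3 - -238 = -3 + \left(-99 + 337\right) = -3 + 238 = 235$)
$r{\left(-81 \right)} - 139675 = 235 - 139675 = -139440$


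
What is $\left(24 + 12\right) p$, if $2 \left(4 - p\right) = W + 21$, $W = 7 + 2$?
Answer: $-396$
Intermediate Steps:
$W = 9$
$p = -11$ ($p = 4 - \frac{9 + 21}{2} = 4 - 15 = -11$)
$\left(24 + 12\right) p = \left(24 + 12\right) \left(-11\right) = 36 \left(-11\right) = -396$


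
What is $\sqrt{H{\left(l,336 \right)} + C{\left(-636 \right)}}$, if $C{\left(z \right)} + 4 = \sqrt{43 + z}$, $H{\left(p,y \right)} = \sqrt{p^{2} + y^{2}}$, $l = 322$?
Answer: $\sqrt{-4 + 14 \sqrt{1105} + i \sqrt{593}} \approx 21.487 + 0.56665 i$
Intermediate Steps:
$C{\left(z \right)} = -4 + \sqrt{43 + z}$
$\sqrt{H{\left(l,336 \right)} + C{\left(-636 \right)}} = \sqrt{\sqrt{322^{2} + 336^{2}} - \left(4 - \sqrt{43 - 636}\right)} = \sqrt{\sqrt{103684 + 112896} - \left(4 - \sqrt{-593}\right)} = \sqrt{\sqrt{216580} - \left(4 - i \sqrt{593}\right)} = \sqrt{14 \sqrt{1105} - \left(4 - i \sqrt{593}\right)} = \sqrt{-4 + 14 \sqrt{1105} + i \sqrt{593}}$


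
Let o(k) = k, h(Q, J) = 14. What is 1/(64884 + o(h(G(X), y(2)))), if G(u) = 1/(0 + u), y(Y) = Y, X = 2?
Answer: 1/64898 ≈ 1.5409e-5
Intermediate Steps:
G(u) = 1/u
1/(64884 + o(h(G(X), y(2)))) = 1/(64884 + 14) = 1/64898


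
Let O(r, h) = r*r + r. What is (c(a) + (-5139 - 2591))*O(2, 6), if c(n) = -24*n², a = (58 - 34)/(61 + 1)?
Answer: -44591916/961 ≈ -46402.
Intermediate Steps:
a = 12/31 (a = 24/62 = 24*(1/62) = 12/31 ≈ 0.38710)
O(r, h) = r + r² (O(r, h) = r² + r = r + r²)
(c(a) + (-5139 - 2591))*O(2, 6) = (-24*(12/31)² + (-5139 - 2591))*(2*(1 + 2)) = (-24*144/961 - 7730)*(2*3) = (-3456/961 - 7730)*6 = -7431986/961*6 = -44591916/961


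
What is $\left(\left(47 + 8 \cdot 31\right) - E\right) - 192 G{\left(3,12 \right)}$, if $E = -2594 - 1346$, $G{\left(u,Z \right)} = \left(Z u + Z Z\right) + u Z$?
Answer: $-37237$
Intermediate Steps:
$G{\left(u,Z \right)} = Z^{2} + 2 Z u$ ($G{\left(u,Z \right)} = \left(Z u + Z^{2}\right) + Z u = \left(Z^{2} + Z u\right) + Z u = Z^{2} + 2 Z u$)
$E = -3940$ ($E = -2594 + \left(-3341 + 1995\right) = -2594 - 1346 = -3940$)
$\left(\left(47 + 8 \cdot 31\right) - E\right) - 192 G{\left(3,12 \right)} = \left(\left(47 + 8 \cdot 31\right) - -3940\right) - 192 \cdot 12 \left(12 + 2 \cdot 3\right) = \left(\left(47 + 248\right) + 3940\right) - 192 \cdot 12 \left(12 + 6\right) = \left(295 + 3940\right) - 192 \cdot 12 \cdot 18 = 4235 - 192 \cdot 216 = 4235 - 41472 = -37237$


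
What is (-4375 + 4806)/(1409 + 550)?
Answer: 431/1959 ≈ 0.22001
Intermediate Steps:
(-4375 + 4806)/(1409 + 550) = 431/1959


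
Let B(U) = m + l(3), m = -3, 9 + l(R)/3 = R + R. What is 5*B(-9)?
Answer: -60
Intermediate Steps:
l(R) = -27 + 6*R (l(R) = -27 + 3*(R + R) = -27 + 3*(2*R) = -27 + 6*R)
B(U) = -12 (B(U) = -3 + (-27 + 6*3) = -3 + (-27 + 18) = -3 - 9 = -12)
5*B(-9) = 5*(-12) = -60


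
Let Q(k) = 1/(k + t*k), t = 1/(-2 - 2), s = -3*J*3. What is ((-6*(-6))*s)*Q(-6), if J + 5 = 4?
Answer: -72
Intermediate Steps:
J = -1 (J = -5 + 4 = -1)
s = 9 (s = -3*(-1)*3 = 3*3 = 9)
t = -1/4 (t = 1/(-4) = -1/4 ≈ -0.25000)
Q(k) = 4/(3*k) (Q(k) = 1/(k - k/4) = 1/(3*k/4) = 4/(3*k))
((-6*(-6))*s)*Q(-6) = (-6*(-6)*9)*((4/3)/(-6)) = (36*9)*((4/3)*(-1/6)) = 324*(-2/9) = -72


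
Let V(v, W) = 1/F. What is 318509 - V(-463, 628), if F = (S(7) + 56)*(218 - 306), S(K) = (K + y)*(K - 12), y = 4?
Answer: 28028793/88 ≈ 3.1851e+5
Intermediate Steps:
S(K) = (-12 + K)*(4 + K) (S(K) = (K + 4)*(K - 12) = (4 + K)*(-12 + K) = (-12 + K)*(4 + K))
F = -88 (F = ((-48 + 7**2 - 8*7) + 56)*(218 - 306) = ((-48 + 49 - 56) + 56)*(-88) = (-55 + 56)*(-88) = 1*(-88) = -88)
V(v, W) = -1/88 (V(v, W) = 1/(-88) = -1/88)
318509 - V(-463, 628) = 318509 - 1*(-1/88) = 318509 + 1/88 = 28028793/88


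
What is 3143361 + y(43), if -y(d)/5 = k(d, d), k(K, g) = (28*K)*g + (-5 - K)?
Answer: 2884741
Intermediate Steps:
k(K, g) = -5 - K + 28*K*g (k(K, g) = 28*K*g + (-5 - K) = -5 - K + 28*K*g)
y(d) = 25 - 140*d² + 5*d (y(d) = -5*(-5 - d + 28*d*d) = -5*(-5 - d + 28*d²) = 25 - 140*d² + 5*d)
3143361 + y(43) = 3143361 + (25 - 140*43² + 5*43) = 3143361 + (25 - 140*1849 + 215) = 3143361 + (25 - 258860 + 215) = 3143361 - 258620 = 2884741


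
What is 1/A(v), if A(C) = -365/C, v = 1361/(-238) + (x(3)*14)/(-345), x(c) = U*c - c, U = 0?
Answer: 153183/9990050 ≈ 0.015334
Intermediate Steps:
x(c) = -c (x(c) = 0*c - c = 0 - c = -c)
v = -153183/27370 (v = 1361/(-238) + (-1*3*14)/(-345) = 1361*(-1/238) - 3*14*(-1/345) = -1361/238 - 42*(-1/345) = -1361/238 + 14/115 = -153183/27370 ≈ -5.5967)
1/A(v) = 1/(-365/(-153183/27370)) = 1/(-365*(-27370/153183)) = 1/(9990050/153183) = 153183/9990050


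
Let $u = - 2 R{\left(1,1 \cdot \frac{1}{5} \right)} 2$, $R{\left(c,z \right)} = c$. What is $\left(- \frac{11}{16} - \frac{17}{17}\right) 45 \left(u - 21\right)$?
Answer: $\frac{30375}{16} \approx 1898.4$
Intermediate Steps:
$u = -4$ ($u = \left(-2\right) 1 \cdot 2 = \left(-2\right) 2 = -4$)
$\left(- \frac{11}{16} - \frac{17}{17}\right) 45 \left(u - 21\right) = \left(- \frac{11}{16} - \frac{17}{17}\right) 45 \left(-4 - 21\right) = \left(\left(-11\right) \frac{1}{16} - 1\right) 45 \left(-4 - 21\right) = \left(- \frac{11}{16} - 1\right) 45 \left(-25\right) = \left(- \frac{27}{16}\right) 45 \left(-25\right) = \left(- \frac{1215}{16}\right) \left(-25\right) = \frac{30375}{16}$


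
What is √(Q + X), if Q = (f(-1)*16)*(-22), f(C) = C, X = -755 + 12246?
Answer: √11843 ≈ 108.83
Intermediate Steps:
X = 11491
Q = 352 (Q = -1*16*(-22) = -16*(-22) = 352)
√(Q + X) = √(352 + 11491) = √11843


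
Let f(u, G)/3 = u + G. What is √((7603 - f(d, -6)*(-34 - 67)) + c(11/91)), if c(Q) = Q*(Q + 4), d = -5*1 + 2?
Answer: √40382281/91 ≈ 69.832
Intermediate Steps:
d = -3 (d = -5 + 2 = -3)
c(Q) = Q*(4 + Q)
f(u, G) = 3*G + 3*u (f(u, G) = 3*(u + G) = 3*(G + u) = 3*G + 3*u)
√((7603 - f(d, -6)*(-34 - 67)) + c(11/91)) = √((7603 - (3*(-6) + 3*(-3))*(-34 - 67)) + (11/91)*(4 + 11/91)) = √((7603 - (-18 - 9)*(-101)) + (11*(1/91))*(4 + 11*(1/91))) = √((7603 - (-27)*(-101)) + 11*(4 + 11/91)/91) = √((7603 - 1*2727) + (11/91)*(375/91)) = √((7603 - 2727) + 4125/8281) = √(4876 + 4125/8281) = √(40382281/8281) = √40382281/91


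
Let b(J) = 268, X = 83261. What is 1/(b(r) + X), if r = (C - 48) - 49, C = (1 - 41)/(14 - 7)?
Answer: 1/83529 ≈ 1.1972e-5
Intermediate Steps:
C = -40/7 ≈ -5.7143
r = -719/7 (r = (-40/7 - 48) - 49 = -376/7 - 49 = -719/7 ≈ -102.71)
1/(b(r) + X) = 1/(268 + 83261) = 1/83529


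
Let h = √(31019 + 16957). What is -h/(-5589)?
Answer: 2*√11994/5589 ≈ 0.039190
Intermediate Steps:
h = 2*√11994 (h = √47976 = 2*√11994 ≈ 219.03)
-h/(-5589) = -2*√11994/(-5589) = -2*√11994*(-1)/5589 = -(-2)*√11994/5589 = 2*√11994/5589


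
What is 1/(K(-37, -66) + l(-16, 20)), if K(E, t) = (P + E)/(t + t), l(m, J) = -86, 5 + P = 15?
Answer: -44/3775 ≈ -0.011656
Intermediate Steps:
P = 10 (P = -5 + 15 = 10)
K(E, t) = (10 + E)/(2*t) (K(E, t) = (10 + E)/(t + t) = (10 + E)/((2*t)) = (10 + E)*(1/(2*t)) = (10 + E)/(2*t))
1/(K(-37, -66) + l(-16, 20)) = 1/((1/2)*(10 - 37)/(-66) - 86) = 1/((1/2)*(-1/66)*(-27) - 86) = 1/(9/44 - 86) = 1/(-3775/44) = -44/3775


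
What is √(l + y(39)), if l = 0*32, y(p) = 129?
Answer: √129 ≈ 11.358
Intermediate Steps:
l = 0
√(l + y(39)) = √(0 + 129) = √129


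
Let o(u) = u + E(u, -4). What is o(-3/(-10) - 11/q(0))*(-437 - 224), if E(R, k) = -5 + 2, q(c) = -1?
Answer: -54863/10 ≈ -5486.3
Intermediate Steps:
E(R, k) = -3
o(u) = -3 + u (o(u) = u - 3 = -3 + u)
o(-3/(-10) - 11/q(0))*(-437 - 224) = (-3 + (-3/(-10) - 11/(-1)))*(-437 - 224) = (-3 + (-3*(-1/10) - 11*(-1)))*(-661) = (-3 + (3/10 + 11))*(-661) = (-3 + 113/10)*(-661) = (83/10)*(-661) = -54863/10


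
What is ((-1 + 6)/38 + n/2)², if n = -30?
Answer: 319225/1444 ≈ 221.07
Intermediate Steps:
((-1 + 6)/38 + n/2)² = ((-1 + 6)/38 - 30/2)² = (5*(1/38) - 30*½)² = (5/38 - 15)² = (-565/38)² = 319225/1444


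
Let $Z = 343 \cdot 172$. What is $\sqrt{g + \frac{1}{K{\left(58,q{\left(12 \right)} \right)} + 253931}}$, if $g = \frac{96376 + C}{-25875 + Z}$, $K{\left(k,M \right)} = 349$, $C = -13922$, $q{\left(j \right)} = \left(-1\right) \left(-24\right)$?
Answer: $\frac{\sqrt{44144872809304894770}}{4211003940} \approx 1.5778$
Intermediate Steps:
$q{\left(j \right)} = 24$
$Z = 58996$
$g = \frac{82454}{33121}$ ($g = \frac{96376 - 13922}{-25875 + 58996} = \frac{82454}{33121} \approx 2.4895$)
$\sqrt{g + \frac{1}{K{\left(58,q{\left(12 \right)} \right)} + 253931}} = \sqrt{\frac{82454}{33121} + \frac{1}{349 + 253931}} = \sqrt{\frac{82454}{33121} + \frac{1}{254280}} = \sqrt{\frac{20966436241}{8422007880}} = \frac{\sqrt{44144872809304894770}}{4211003940}$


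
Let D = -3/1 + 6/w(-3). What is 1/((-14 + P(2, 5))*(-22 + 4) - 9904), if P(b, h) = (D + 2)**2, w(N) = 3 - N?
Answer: -1/9652 ≈ -0.00010361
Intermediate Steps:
D = -2 (D = -3/1 + 6/(3 - 1*(-3)) = -3*1 + 6/(3 + 3) = -3 + 6/6 = -3 + 6*(1/6) = -3 + 1 = -2)
P(b, h) = 0 (P(b, h) = (-2 + 2)**2 = 0**2 = 0)
1/((-14 + P(2, 5))*(-22 + 4) - 9904) = 1/((-14 + 0)*(-22 + 4) - 9904) = 1/(-14*(-18) - 9904) = 1/(252 - 9904) = 1/(-9652) = -1/9652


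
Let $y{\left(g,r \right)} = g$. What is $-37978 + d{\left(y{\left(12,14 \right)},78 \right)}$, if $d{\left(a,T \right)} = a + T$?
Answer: $-37888$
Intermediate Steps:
$d{\left(a,T \right)} = T + a$
$-37978 + d{\left(y{\left(12,14 \right)},78 \right)} = -37978 + \left(78 + 12\right) = -37978 + 90 = -37888$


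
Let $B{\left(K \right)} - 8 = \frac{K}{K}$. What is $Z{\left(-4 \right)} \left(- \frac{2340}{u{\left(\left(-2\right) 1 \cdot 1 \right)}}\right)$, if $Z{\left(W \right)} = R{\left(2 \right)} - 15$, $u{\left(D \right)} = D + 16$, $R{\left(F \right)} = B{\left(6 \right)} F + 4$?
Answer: $-1170$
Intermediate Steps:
$B{\left(K \right)} = 9$ ($B{\left(K \right)} = 8 + \frac{K}{K} = 8 + 1 = 9$)
$R{\left(F \right)} = 4 + 9 F$ ($R{\left(F \right)} = 9 F + 4 = 4 + 9 F$)
$u{\left(D \right)} = 16 + D$
$Z{\left(W \right)} = 7$ ($Z{\left(W \right)} = \left(4 + 9 \cdot 2\right) - 15 = \left(4 + 18\right) - 15 = 22 - 15 = 7$)
$Z{\left(-4 \right)} \left(- \frac{2340}{u{\left(\left(-2\right) 1 \cdot 1 \right)}}\right) = 7 \left(- \frac{2340}{16 + \left(-2\right) 1 \cdot 1}\right) = 7 \left(- \frac{2340}{16 - 2}\right) = 7 \left(- \frac{2340}{14}\right) = 7 \left(\left(-2340\right) \frac{1}{14}\right) = 7 \left(- \frac{1170}{7}\right) = -1170$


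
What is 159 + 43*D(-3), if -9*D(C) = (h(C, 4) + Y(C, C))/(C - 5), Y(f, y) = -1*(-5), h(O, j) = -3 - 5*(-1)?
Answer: 11749/72 ≈ 163.18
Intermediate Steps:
h(O, j) = 2 (h(O, j) = -3 + 5 = 2)
Y(f, y) = 5
D(C) = -7/(9*(-5 + C)) (D(C) = -(2 + 5)/(9*(C - 5)) = -7/(9*(-5 + C)))
159 + 43*D(-3) = 159 + 43*(-7/(-45 + 9*(-3))) = 159 + 43*(-7/(-45 - 27)) = 159 + 43*(-7/(-72)) = 159 + 43*(-7*(-1/72)) = 159 + 43*(7/72) = 159 + 301/72 = 11749/72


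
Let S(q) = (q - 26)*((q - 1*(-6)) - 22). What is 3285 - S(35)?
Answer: 3114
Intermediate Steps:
S(q) = (-26 + q)*(-16 + q) (S(q) = (-26 + q)*((q + 6) - 22) = (-26 + q)*((6 + q) - 22) = (-26 + q)*(-16 + q))
3285 - S(35) = 3285 - (416 + 35² - 42*35) = 3285 - (416 + 1225 - 1470) = 3285 - 1*171 = 3285 - 171 = 3114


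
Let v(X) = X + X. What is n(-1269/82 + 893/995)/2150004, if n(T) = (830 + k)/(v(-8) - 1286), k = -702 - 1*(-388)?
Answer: -43/233275434 ≈ -1.8433e-7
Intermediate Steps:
v(X) = 2*X
k = -314 (k = -702 + 388 = -314)
n(T) = -86/217 (n(T) = (830 - 314)/(2*(-8) - 1286) = 516/(-16 - 1286) = 516/(-1302) = 516*(-1/1302) = -86/217)
n(-1269/82 + 893/995)/2150004 = -86/217/2150004 = -86/217*1/2150004 = -43/233275434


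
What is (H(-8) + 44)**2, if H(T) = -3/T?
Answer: 126025/64 ≈ 1969.1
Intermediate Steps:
(H(-8) + 44)**2 = (-3/(-8) + 44)**2 = (-3*(-1/8) + 44)**2 = (3/8 + 44)**2 = (355/8)**2 = 126025/64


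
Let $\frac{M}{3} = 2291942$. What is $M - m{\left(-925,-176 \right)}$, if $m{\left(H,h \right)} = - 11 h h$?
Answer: $7216562$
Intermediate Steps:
$M = 6875826$ ($M = 3 \cdot 2291942 = 6875826$)
$m{\left(H,h \right)} = - 11 h^{2}$
$M - m{\left(-925,-176 \right)} = 6875826 - - 11 \left(-176\right)^{2} = 6875826 - \left(-11\right) 30976 = 6875826 - -340736 = 6875826 + 340736 = 7216562$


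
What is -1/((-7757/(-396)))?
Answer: -396/7757 ≈ -0.051051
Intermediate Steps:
-1/((-7757/(-396))) = -1/((-7757*(-1/396))) = -1/7757/396 = -1*396/7757 = -396/7757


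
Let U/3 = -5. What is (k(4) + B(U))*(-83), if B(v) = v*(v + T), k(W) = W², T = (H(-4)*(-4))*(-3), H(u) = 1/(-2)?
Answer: -27473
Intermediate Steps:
H(u) = -½
T = -6 (T = -½*(-4)*(-3) = 2*(-3) = -6)
U = -15 (U = 3*(-5) = -15)
B(v) = v*(-6 + v) (B(v) = v*(v - 6) = v*(-6 + v))
(k(4) + B(U))*(-83) = (4² - 15*(-6 - 15))*(-83) = (16 - 15*(-21))*(-83) = (16 + 315)*(-83) = 331*(-83) = -27473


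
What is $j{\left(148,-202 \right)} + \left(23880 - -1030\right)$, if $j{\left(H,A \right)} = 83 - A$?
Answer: $25195$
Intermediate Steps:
$j{\left(148,-202 \right)} + \left(23880 - -1030\right) = \left(83 - -202\right) + \left(23880 - -1030\right) = \left(83 + 202\right) + \left(23880 + 1030\right) = 285 + 24910 = 25195$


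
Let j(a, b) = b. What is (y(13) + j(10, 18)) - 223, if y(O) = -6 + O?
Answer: -198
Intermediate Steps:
(y(13) + j(10, 18)) - 223 = ((-6 + 13) + 18) - 223 = (7 + 18) - 223 = 25 - 223 = -198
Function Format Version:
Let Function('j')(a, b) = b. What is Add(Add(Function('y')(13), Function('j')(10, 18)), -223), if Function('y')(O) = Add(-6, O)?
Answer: -198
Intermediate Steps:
Add(Add(Function('y')(13), Function('j')(10, 18)), -223) = Add(Add(Add(-6, 13), 18), -223) = Add(Add(7, 18), -223) = Add(25, -223) = -198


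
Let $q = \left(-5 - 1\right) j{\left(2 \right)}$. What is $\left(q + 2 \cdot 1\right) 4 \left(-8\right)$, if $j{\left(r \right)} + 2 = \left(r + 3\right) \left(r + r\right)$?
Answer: $3392$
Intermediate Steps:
$j{\left(r \right)} = -2 + 2 r \left(3 + r\right)$ ($j{\left(r \right)} = -2 + \left(r + 3\right) \left(r + r\right) = -2 + \left(3 + r\right) 2 r = -2 + 2 r \left(3 + r\right)$)
$q = -108$ ($q = \left(-5 - 1\right) \left(-2 + 2 \cdot 2^{2} + 6 \cdot 2\right) = - 6 \left(-2 + 2 \cdot 4 + 12\right) = - 6 \left(-2 + 8 + 12\right) = \left(-6\right) 18 = -108$)
$\left(q + 2 \cdot 1\right) 4 \left(-8\right) = \left(-108 + 2 \cdot 1\right) 4 \left(-8\right) = \left(-108 + 2\right) 4 \left(-8\right) = \left(-106\right) 4 \left(-8\right) = \left(-424\right) \left(-8\right) = 3392$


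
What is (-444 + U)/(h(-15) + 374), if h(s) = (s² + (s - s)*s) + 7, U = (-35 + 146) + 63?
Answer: -45/101 ≈ -0.44554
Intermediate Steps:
U = 174 (U = 111 + 63 = 174)
h(s) = 7 + s² (h(s) = (s² + 0*s) + 7 = (s² + 0) + 7 = s² + 7 = 7 + s²)
(-444 + U)/(h(-15) + 374) = (-444 + 174)/((7 + (-15)²) + 374) = -270/((7 + 225) + 374) = -270/(232 + 374) = -270/606 = -270*1/606 = -45/101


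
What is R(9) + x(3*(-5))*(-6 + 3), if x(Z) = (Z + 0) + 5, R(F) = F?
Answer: 39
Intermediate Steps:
x(Z) = 5 + Z (x(Z) = Z + 5 = 5 + Z)
R(9) + x(3*(-5))*(-6 + 3) = 9 + (5 + 3*(-5))*(-6 + 3) = 9 + (5 - 15)*(-3) = 9 - 10*(-3) = 9 + 30 = 39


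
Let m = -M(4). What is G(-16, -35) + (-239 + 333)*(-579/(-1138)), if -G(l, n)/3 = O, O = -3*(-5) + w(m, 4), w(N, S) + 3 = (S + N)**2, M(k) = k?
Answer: 6729/569 ≈ 11.826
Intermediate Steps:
m = -4 (m = -1*4 = -4)
w(N, S) = -3 + (N + S)**2 (w(N, S) = -3 + (S + N)**2 = -3 + (N + S)**2)
O = 12 (O = -3*(-5) + (-3 + (-4 + 4)**2) = 15 + (-3 + 0**2) = 15 + (-3 + 0) = 15 - 3 = 12)
G(l, n) = -36 (G(l, n) = -3*12 = -36)
G(-16, -35) + (-239 + 333)*(-579/(-1138)) = -36 + (-239 + 333)*(-579/(-1138)) = -36 + 94*(-579*(-1/1138)) = -36 + 94*(579/1138) = -36 + 27213/569 = 6729/569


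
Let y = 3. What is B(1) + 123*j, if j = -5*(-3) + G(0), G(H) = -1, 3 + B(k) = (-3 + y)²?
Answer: 1719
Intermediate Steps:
B(k) = -3 (B(k) = -3 + (-3 + 3)² = -3 + 0² = -3 + 0 = -3)
j = 14 (j = -5*(-3) - 1 = 15 - 1 = 14)
B(1) + 123*j = -3 + 123*14 = -3 + 1722 = 1719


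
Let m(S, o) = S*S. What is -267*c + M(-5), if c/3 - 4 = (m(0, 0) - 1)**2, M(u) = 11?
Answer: -3994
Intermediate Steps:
m(S, o) = S**2
c = 15 (c = 12 + 3*(0**2 - 1)**2 = 12 + 3*(0 - 1)**2 = 12 + 3*(-1)**2 = 12 + 3*1 = 12 + 3 = 15)
-267*c + M(-5) = -267*15 + 11 = -4005 + 11 = -3994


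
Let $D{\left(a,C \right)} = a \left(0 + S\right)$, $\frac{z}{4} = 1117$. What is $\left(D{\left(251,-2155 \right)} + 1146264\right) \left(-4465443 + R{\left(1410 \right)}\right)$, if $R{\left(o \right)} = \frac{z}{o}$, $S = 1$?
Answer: $- \frac{721876818478543}{141} \approx -5.1197 \cdot 10^{12}$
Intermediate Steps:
$z = 4468$ ($z = 4 \cdot 1117 = 4468$)
$D{\left(a,C \right)} = a$ ($D{\left(a,C \right)} = a \left(0 + 1\right) = a 1 = a$)
$R{\left(o \right)} = \frac{4468}{o}$
$\left(D{\left(251,-2155 \right)} + 1146264\right) \left(-4465443 + R{\left(1410 \right)}\right) = \left(251 + 1146264\right) \left(-4465443 + \frac{4468}{1410}\right) = 1146515 \left(-4465443 + 4468 \cdot \frac{1}{1410}\right) = 1146515 \left(-4465443 + \frac{2234}{705}\right) = 1146515 \left(- \frac{3148135081}{705}\right) = - \frac{721876818478543}{141}$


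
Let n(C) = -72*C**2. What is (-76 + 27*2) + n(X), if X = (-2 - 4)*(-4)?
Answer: -41494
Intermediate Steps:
X = 24 (X = -6*(-4) = 24)
(-76 + 27*2) + n(X) = (-76 + 27*2) - 72*24**2 = (-76 + 54) - 72*576 = -22 - 41472 = -41494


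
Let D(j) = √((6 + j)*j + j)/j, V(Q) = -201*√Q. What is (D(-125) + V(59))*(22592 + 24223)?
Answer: -9409815*√59 - 9363*√590/5 ≈ -7.2324e+7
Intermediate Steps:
D(j) = √(j + j*(6 + j))/j (D(j) = √(j*(6 + j) + j)/j = √(j + j*(6 + j))/j)
(D(-125) + V(59))*(22592 + 24223) = (√(-125*(7 - 125))/(-125) - 201*√59)*(22592 + 24223) = (-5*√590/125 - 201*√59)*46815 = (-√590/25 - 201*√59)*46815 = (-201*√59 - √590/25)*46815 = -9409815*√59 - 9363*√590/5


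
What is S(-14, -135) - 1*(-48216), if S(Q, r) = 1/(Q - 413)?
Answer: 20588231/427 ≈ 48216.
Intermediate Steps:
S(Q, r) = 1/(-413 + Q)
S(-14, -135) - 1*(-48216) = 1/(-413 - 14) - 1*(-48216) = 1/(-427) + 48216 = -1/427 + 48216 = 20588231/427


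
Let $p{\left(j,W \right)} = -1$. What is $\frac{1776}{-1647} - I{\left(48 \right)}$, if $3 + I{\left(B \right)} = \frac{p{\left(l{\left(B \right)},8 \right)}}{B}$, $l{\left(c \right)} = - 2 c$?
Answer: $\frac{17063}{8784} \approx 1.9425$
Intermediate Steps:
$I{\left(B \right)} = -3 - \frac{1}{B}$
$\frac{1776}{-1647} - I{\left(48 \right)} = \frac{1776}{-1647} - \left(-3 - \frac{1}{48}\right) = 1776 \left(- \frac{1}{1647}\right) - \left(-3 - \frac{1}{48}\right) = - \frac{592}{549} - \left(-3 - \frac{1}{48}\right) = - \frac{592}{549} - - \frac{145}{48} = - \frac{592}{549} + \frac{145}{48} = \frac{17063}{8784}$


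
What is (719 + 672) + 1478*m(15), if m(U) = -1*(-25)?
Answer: 38341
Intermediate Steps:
m(U) = 25
(719 + 672) + 1478*m(15) = (719 + 672) + 1478*25 = 1391 + 36950 = 38341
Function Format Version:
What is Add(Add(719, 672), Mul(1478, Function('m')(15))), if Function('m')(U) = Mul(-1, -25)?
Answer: 38341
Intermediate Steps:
Function('m')(U) = 25
Add(Add(719, 672), Mul(1478, Function('m')(15))) = Add(Add(719, 672), Mul(1478, 25)) = Add(1391, 36950) = 38341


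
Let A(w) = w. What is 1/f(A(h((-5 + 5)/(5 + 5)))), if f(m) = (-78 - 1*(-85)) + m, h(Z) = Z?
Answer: 1/7 ≈ 0.14286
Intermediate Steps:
f(m) = 7 + m (f(m) = (-78 + 85) + m = 7 + m)
1/f(A(h((-5 + 5)/(5 + 5)))) = 1/(7 + (-5 + 5)/(5 + 5)) = 1/(7 + 0/10) = 1/(7 + 0*(1/10)) = 1/(7 + 0) = 1/7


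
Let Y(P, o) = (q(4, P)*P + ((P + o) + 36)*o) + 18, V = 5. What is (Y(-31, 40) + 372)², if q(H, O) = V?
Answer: 4141225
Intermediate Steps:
q(H, O) = 5
Y(P, o) = 18 + 5*P + o*(36 + P + o) (Y(P, o) = (5*P + ((P + o) + 36)*o) + 18 = (5*P + (36 + P + o)*o) + 18 = (5*P + o*(36 + P + o)) + 18 = 18 + 5*P + o*(36 + P + o))
(Y(-31, 40) + 372)² = ((18 + 40² + 5*(-31) + 36*40 - 31*40) + 372)² = ((18 + 1600 - 155 + 1440 - 1240) + 372)² = (1663 + 372)² = 2035² = 4141225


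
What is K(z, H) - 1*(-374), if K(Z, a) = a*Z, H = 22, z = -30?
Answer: -286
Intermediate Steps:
K(Z, a) = Z*a
K(z, H) - 1*(-374) = -30*22 - 1*(-374) = -660 + 374 = -286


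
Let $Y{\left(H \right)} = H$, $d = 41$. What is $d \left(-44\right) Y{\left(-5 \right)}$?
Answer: $9020$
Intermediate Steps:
$d \left(-44\right) Y{\left(-5 \right)} = 41 \left(-44\right) \left(-5\right) = \left(-1804\right) \left(-5\right) = 9020$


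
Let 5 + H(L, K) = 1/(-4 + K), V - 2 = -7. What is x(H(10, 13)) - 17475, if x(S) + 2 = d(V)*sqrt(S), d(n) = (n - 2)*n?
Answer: -17477 + 70*I*sqrt(11)/3 ≈ -17477.0 + 77.388*I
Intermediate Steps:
V = -5 (V = 2 - 7 = -5)
d(n) = n*(-2 + n) (d(n) = (-2 + n)*n = n*(-2 + n))
H(L, K) = -5 + 1/(-4 + K)
x(S) = -2 + 35*sqrt(S) (x(S) = -2 + (-5*(-2 - 5))*sqrt(S) = -2 + (-5*(-7))*sqrt(S) = -2 + 35*sqrt(S))
x(H(10, 13)) - 17475 = (-2 + 35*sqrt((21 - 5*13)/(-4 + 13))) - 17475 = (-2 + 35*sqrt((21 - 65)/9)) - 17475 = (-2 + 35*sqrt((1/9)*(-44))) - 17475 = (-2 + 35*sqrt(-44/9)) - 17475 = (-2 + 35*(2*I*sqrt(11)/3)) - 17475 = (-2 + 70*I*sqrt(11)/3) - 17475 = -17477 + 70*I*sqrt(11)/3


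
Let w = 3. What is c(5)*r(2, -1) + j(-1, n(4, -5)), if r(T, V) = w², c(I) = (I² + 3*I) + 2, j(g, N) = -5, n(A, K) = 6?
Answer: 373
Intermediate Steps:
c(I) = 2 + I² + 3*I
r(T, V) = 9 (r(T, V) = 3² = 9)
c(5)*r(2, -1) + j(-1, n(4, -5)) = (2 + 5² + 3*5)*9 - 5 = (2 + 25 + 15)*9 - 5 = 42*9 - 5 = 378 - 5 = 373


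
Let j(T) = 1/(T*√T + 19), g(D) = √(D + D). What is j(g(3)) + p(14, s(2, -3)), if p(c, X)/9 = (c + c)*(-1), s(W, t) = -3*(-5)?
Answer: -32779601/130105 - 361*6^(¾)/130105 - 36*6^(¼)/130105 + 114*√6/130105 ≈ -251.96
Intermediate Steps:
g(D) = √2*√D (g(D) = √(2*D) = √2*√D)
s(W, t) = 15
p(c, X) = -18*c (p(c, X) = 9*((c + c)*(-1)) = 9*((2*c)*(-1)) = 9*(-2*c) = -18*c)
j(T) = 1/(19 + T^(3/2)) (j(T) = 1/(T^(3/2) + 19) = 1/(19 + T^(3/2)))
j(g(3)) + p(14, s(2, -3)) = 1/(19 + (√2*√3)^(3/2)) - 18*14 = 1/(19 + (√6)^(3/2)) - 252 = 1/(19 + 6^(¾)) - 252 = -252 + 1/(19 + 6^(¾))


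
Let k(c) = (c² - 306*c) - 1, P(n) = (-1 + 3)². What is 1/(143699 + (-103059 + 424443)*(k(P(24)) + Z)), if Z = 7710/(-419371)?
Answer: -419371/162890182199287 ≈ -2.5746e-9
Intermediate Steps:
P(n) = 4 (P(n) = 2² = 4)
Z = -7710/419371 (Z = 7710*(-1/419371) = -7710/419371 ≈ -0.018385)
k(c) = -1 + c² - 306*c
1/(143699 + (-103059 + 424443)*(k(P(24)) + Z)) = 1/(143699 + (-103059 + 424443)*((-1 + 4² - 306*4) - 7710/419371)) = 1/(143699 + 321384*((-1 + 16 - 1224) - 7710/419371)) = 1/(143699 + 321384*(-1209 - 7710/419371)) = 1/(143699 + 321384*(-507027249/419371)) = 1/(143699 - 162950445392616/419371) = 1/(-162890182199287/419371) = -419371/162890182199287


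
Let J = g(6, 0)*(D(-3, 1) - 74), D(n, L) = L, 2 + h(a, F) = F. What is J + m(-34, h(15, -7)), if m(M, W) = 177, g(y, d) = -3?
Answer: 396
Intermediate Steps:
h(a, F) = -2 + F
J = 219 (J = -3*(1 - 74) = -3*(-73) = 219)
J + m(-34, h(15, -7)) = 219 + 177 = 396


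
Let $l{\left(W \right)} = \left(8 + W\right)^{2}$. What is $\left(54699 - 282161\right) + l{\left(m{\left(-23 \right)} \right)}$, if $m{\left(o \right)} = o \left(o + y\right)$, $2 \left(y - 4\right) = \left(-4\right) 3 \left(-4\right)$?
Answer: $-216013$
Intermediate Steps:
$y = 28$ ($y = 4 + \frac{\left(-4\right) 3 \left(-4\right)}{2} = 4 + \frac{\left(-12\right) \left(-4\right)}{2} = 4 + \frac{1}{2} \cdot 48 = 4 + 24 = 28$)
$m{\left(o \right)} = o \left(28 + o\right)$ ($m{\left(o \right)} = o \left(o + 28\right) = o \left(28 + o\right)$)
$\left(54699 - 282161\right) + l{\left(m{\left(-23 \right)} \right)} = \left(54699 - 282161\right) + \left(8 - 23 \left(28 - 23\right)\right)^{2} = -227462 + \left(8 - 115\right)^{2} = -227462 + \left(-107\right)^{2} = -227462 + 11449 = -216013$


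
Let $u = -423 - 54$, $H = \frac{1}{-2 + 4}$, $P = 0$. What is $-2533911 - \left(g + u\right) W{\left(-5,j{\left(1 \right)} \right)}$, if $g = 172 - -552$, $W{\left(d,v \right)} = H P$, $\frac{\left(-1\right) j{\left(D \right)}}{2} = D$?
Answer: $-2533911$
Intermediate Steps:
$H = \frac{1}{2} \approx 0.5$
$j{\left(D \right)} = - 2 D$
$W{\left(d,v \right)} = 0$ ($W{\left(d,v \right)} = \frac{1}{2} \cdot 0 = 0$)
$u = -477$
$g = 724$ ($g = 172 + 552 = 724$)
$-2533911 - \left(g + u\right) W{\left(-5,j{\left(1 \right)} \right)} = -2533911 - \left(724 - 477\right) 0 = -2533911 - 247 \cdot 0 = -2533911 - 0 = -2533911 + 0 = -2533911$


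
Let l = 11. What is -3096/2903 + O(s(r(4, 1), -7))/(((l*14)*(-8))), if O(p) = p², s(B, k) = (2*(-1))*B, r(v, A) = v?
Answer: -250004/223531 ≈ -1.1184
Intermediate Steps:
s(B, k) = -2*B
-3096/2903 + O(s(r(4, 1), -7))/(((l*14)*(-8))) = -3096/2903 + (-2*4)²/(((11*14)*(-8))) = -3096*1/2903 + (-8)²/((154*(-8))) = -3096/2903 + 64/(-1232) = -3096/2903 + 64*(-1/1232) = -3096/2903 - 4/77 = -250004/223531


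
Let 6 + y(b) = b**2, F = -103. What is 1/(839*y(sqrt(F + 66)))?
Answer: -1/36077 ≈ -2.7718e-5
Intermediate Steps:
y(b) = -6 + b**2
1/(839*y(sqrt(F + 66))) = 1/(839*(-6 + (sqrt(-103 + 66))**2)) = 1/(839*(-6 + (sqrt(-37))**2)) = 1/(839*(-6 + (I*sqrt(37))**2)) = 1/(839*(-6 - 37)) = (1/839)/(-43) = (1/839)*(-1/43) = -1/36077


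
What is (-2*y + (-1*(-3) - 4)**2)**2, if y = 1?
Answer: 1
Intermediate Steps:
(-2*y + (-1*(-3) - 4)**2)**2 = (-2*1 + (-1*(-3) - 4)**2)**2 = (-2 + (3 - 4)**2)**2 = (-2 + (-1)**2)**2 = (-2 + 1)**2 = (-1)**2 = 1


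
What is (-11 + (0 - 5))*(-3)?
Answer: 48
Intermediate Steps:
(-11 + (0 - 5))*(-3) = (-11 - 5)*(-3) = -16*(-3) = 48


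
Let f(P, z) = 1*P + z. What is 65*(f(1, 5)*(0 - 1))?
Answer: -390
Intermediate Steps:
f(P, z) = P + z
65*(f(1, 5)*(0 - 1)) = 65*((1 + 5)*(0 - 1)) = 65*(6*(-1)) = 65*(-6) = -390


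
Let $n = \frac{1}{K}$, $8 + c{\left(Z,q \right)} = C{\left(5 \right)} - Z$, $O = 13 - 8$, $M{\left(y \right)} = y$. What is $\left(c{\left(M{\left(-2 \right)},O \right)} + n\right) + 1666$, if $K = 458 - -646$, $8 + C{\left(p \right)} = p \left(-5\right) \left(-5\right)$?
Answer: $\frac{1961809}{1104} \approx 1777.0$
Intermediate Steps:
$O = 5$
$C{\left(p \right)} = -8 + 25 p$ ($C{\left(p \right)} = -8 + p \left(-5\right) \left(-5\right) = -8 + - 5 p \left(-5\right) = -8 + 25 p$)
$c{\left(Z,q \right)} = 109 - Z$ ($c{\left(Z,q \right)} = -8 - \left(-117 + Z\right) = 109 - Z$)
$K = 1104$ ($K = 458 + 646 = 1104$)
$n = \frac{1}{1104} \approx 0.0009058$
$\left(c{\left(M{\left(-2 \right)},O \right)} + n\right) + 1666 = \left(\left(109 - -2\right) + \frac{1}{1104}\right) + 1666 = \left(\left(109 + 2\right) + \frac{1}{1104}\right) + 1666 = \left(111 + \frac{1}{1104}\right) + 1666 = \frac{122545}{1104} + 1666 = \frac{1961809}{1104}$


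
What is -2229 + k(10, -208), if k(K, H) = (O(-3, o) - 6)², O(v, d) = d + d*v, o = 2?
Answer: -2129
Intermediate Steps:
k(K, H) = 100 (k(K, H) = (2*(1 - 3) - 6)² = (2*(-2) - 6)² = (-4 - 6)² = (-10)² = 100)
-2229 + k(10, -208) = -2229 + 100 = -2129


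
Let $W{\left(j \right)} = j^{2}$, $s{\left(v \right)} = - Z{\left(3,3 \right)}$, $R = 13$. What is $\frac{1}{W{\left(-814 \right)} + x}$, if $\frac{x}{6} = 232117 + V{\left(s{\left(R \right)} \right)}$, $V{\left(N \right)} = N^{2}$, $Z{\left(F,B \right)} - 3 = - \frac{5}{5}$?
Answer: $\frac{1}{2055322} \approx 4.8654 \cdot 10^{-7}$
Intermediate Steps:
$Z{\left(F,B \right)} = 2$ ($Z{\left(F,B \right)} = 3 - \frac{5}{5} = 3 - 1 = 2$)
$s{\left(v \right)} = -2$ ($s{\left(v \right)} = \left(-1\right) 2 = -2$)
$x = 1392726$ ($x = 6 \left(232117 + \left(-2\right)^{2}\right) = 6 \left(232117 + 4\right) = 6 \cdot 232121 = 1392726$)
$\frac{1}{W{\left(-814 \right)} + x} = \frac{1}{\left(-814\right)^{2} + 1392726} = \frac{1}{662596 + 1392726} = \frac{1}{2055322}$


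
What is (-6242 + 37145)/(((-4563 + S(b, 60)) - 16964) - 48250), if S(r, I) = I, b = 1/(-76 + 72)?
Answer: -10301/23239 ≈ -0.44326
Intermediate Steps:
b = -¼ (b = 1/(-4) = -¼ ≈ -0.25000)
(-6242 + 37145)/(((-4563 + S(b, 60)) - 16964) - 48250) = (-6242 + 37145)/(((-4563 + 60) - 16964) - 48250) = 30903/((-4503 - 16964) - 48250) = 30903/(-21467 - 48250) = 30903/(-69717) = 30903*(-1/69717) = -10301/23239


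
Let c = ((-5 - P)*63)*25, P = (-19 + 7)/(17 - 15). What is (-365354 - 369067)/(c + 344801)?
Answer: -734421/346376 ≈ -2.1203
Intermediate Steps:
P = -6 (P = -12/2 = -12*½ = -6)
c = 1575 (c = ((-5 - 1*(-6))*63)*25 = ((-5 + 6)*63)*25 = (1*63)*25 = 63*25 = 1575)
(-365354 - 369067)/(c + 344801) = (-365354 - 369067)/(1575 + 344801) = -734421/346376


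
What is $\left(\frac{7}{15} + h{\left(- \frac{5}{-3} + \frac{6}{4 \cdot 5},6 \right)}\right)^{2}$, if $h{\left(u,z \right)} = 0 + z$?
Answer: $\frac{9409}{225} \approx 41.818$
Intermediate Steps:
$h{\left(u,z \right)} = z$
$\left(\frac{7}{15} + h{\left(- \frac{5}{-3} + \frac{6}{4 \cdot 5},6 \right)}\right)^{2} = \left(\frac{7}{15} + 6\right)^{2} = \left(\frac{97}{15}\right)^{2} = \frac{9409}{225}$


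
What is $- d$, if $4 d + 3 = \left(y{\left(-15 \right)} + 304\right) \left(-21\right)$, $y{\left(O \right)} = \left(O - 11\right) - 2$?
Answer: $\frac{5799}{4} \approx 1449.8$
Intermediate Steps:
$y{\left(O \right)} = -13 + O$ ($y{\left(O \right)} = \left(-11 + O\right) - 2 = -13 + O$)
$d = - \frac{5799}{4}$ ($d = - \frac{3}{4} + \frac{\left(\left(-13 - 15\right) + 304\right) \left(-21\right)}{4} = - \frac{3}{4} + \frac{\left(-28 + 304\right) \left(-21\right)}{4} = - \frac{3}{4} + \frac{276 \left(-21\right)}{4} = - \frac{3}{4} + \frac{1}{4} \left(-5796\right) = - \frac{3}{4} - 1449 = - \frac{5799}{4} \approx -1449.8$)
$- d = \left(-1\right) \left(- \frac{5799}{4}\right) = \frac{5799}{4}$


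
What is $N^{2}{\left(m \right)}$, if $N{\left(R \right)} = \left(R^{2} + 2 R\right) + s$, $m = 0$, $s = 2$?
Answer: $4$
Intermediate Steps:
$N{\left(R \right)} = 2 + R^{2} + 2 R$ ($N{\left(R \right)} = \left(R^{2} + 2 R\right) + 2 = 2 + R^{2} + 2 R$)
$N^{2}{\left(m \right)} = \left(2 + 0^{2} + 2 \cdot 0\right)^{2} = \left(2 + 0 + 0\right)^{2} = 2^{2} = 4$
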